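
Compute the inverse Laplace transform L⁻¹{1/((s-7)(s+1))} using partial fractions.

Decompose: A/(s-7) + B/(s+1). A = 1/8, B = -1/8. f(t) = (e^(7t) - e^(-t))/8

Final answer: (e^(7t) - e^(-t))/8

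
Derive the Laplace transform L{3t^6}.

L{3t^6} = 3 · L{t^6} = 3 · 720/s^7 = 2160/s^7

Final answer: 2160/s^7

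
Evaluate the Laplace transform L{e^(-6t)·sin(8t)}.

L{e^(at)·sin(ωt)} = ω/((s-a)² + ω²), so L{e^(-6t)·sin(8t)} = 8/((s+6)² + 64)

Final answer: 8/((s+6)² + 64)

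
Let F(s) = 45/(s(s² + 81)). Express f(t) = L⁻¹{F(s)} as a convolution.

45/(s(s² + 81)) = (1/s)·(45/(s² + 81)) = L{1}·L{5·sin(9t)}. So f(t) = 1*(5·sin(9t)) = ∫₀ᵗ 5·sin(9τ) dτ

Final answer: ∫₀ᵗ 5·sin(9τ) dτ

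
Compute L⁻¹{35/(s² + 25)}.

This is the form c·a/(s² + a²) with a = 5, c = 7. L⁻¹ = 7·sin(5t)

Final answer: 7·sin(5t)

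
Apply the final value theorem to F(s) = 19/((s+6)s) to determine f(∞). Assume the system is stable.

f(∞) = lim_{s→0} sF(s) = lim_{s→0} 19/(s+6) = 19/6

Final answer: 19/6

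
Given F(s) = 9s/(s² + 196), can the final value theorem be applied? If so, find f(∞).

The final value theorem requires all poles of sF(s) in the left half-plane. sF(s) = 9s²/(s² + 196) has poles at s = ±14i (imaginary axis). Theorem does NOT apply (oscillatory system).

Final answer: Not applicable (oscillatory)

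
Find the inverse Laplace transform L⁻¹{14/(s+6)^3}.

L⁻¹{n!/(s-a)^(n+1)} = t^n·e^(at) with n=2, a=-6. So L⁻¹{2/(s+6)^3} = t^2·e^(-6t), and L⁻¹{14/(s+6)^3} = (14/2)·t^2·e^(-6t) = 7·t^2·e^(-6t)

Final answer: 7·t^2·e^(-6t)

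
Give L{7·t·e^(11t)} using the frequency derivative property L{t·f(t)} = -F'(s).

L{e^(11t)} = 1/(s-11). By frequency derivative: L{t·e^(11t)} = -d/ds[1/(s-11)] = -(-1)/(s-11)² = 1/(s-11)². Then L{7·t·e^(11t)} = 7·1/(s-11)² = 7/(s-11)²

Final answer: 7/(s-11)²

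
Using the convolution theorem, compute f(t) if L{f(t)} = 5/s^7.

5/s^7 = (5/s)·(1/s^6) = L{5}·L{t^5/120}. By convolution, f(t) = 5*t^5/120 = ∫₀ᵗ 5·τ^5/120 dτ = 5·t^6/720

Final answer: 5·t^6/720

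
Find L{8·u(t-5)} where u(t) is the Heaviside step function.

L{u(t-a)} = e^(-as)/s. Here a=5, so L{u(t-5)} = e^(-5s)/s, and L{8·u(t-5)} = 8·e^(-5s)/s

Final answer: 8·e^(-5s)/s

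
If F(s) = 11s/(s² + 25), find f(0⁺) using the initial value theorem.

f(0⁺) = lim_{s→∞} s·11s/(s² + 25) = lim_{s→∞} 11s²/(s² + 25) = 11

Final answer: 11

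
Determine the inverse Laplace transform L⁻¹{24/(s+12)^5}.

L⁻¹{n!/(s-a)^(n+1)} = t^n·e^(at) with n=4, a=-12. So L⁻¹{24/(s+12)^5} = t^4·e^(-12t)

Final answer: t^4·e^(-12t)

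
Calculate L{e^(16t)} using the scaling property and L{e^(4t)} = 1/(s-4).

Using L{f(at)} = (1/a)F(s/a) with a=4 and f(t) = e^(4t): L{e^(16t)} = (1/4) · 1/((s/4)-4) = (1/4) · 4/(s-16) = 1/(s-16)

Final answer: 1/(s-16)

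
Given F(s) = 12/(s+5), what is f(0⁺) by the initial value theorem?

f(0⁺) = lim_{s→∞} s·12/(s+5) = lim_{s→∞} 12s/(s+5) = 12

Final answer: 12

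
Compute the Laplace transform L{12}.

L{12} = 12 · L{1} = 12/s

Final answer: 12/s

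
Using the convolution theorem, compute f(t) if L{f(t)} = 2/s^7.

2/s^7 = (2/s)·(1/s^6) = L{2}·L{t^5/120}. By convolution, f(t) = 2*t^5/120 = ∫₀ᵗ 2·τ^5/120 dτ = 2·t^6/720

Final answer: 2·t^6/720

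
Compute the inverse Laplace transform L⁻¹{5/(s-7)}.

L⁻¹{1/(s-a)} = e^(at), so L⁻¹{1/(s-7)} = e^(7t), and L⁻¹{5/(s-7)} = 5·e^(7t)

Final answer: 5·e^(7t)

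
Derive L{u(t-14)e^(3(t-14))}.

u(t-a)f(t-a) with f(t)=e^(3t). L{e^(3t)} = 1/(s-3). By time shift: e^(-14s)/(s-3)

Final answer: e^(-14s)/(s-3)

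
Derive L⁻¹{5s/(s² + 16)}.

This is the form c·s/(s² + a²) with a = 4, c = 5. L⁻¹ = 5·cos(4t)

Final answer: 5·cos(4t)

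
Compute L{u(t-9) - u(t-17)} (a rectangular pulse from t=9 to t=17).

L{u(t-a)} = e^(-as)/s. L{u(t-9) - u(t-17)} = (e^(-9s) - e^(-17s))/s

Final answer: (e^(-9s) - e^(-17s))/s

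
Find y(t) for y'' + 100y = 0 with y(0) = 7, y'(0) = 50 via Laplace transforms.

L{y''} + 100L{y} = 0. s²Y - 7s - 50 + 100Y = 0. Y(s² + 100) = 7s + 50. Y = (7s + 50)/(s² + 100). Inverting: y(t) = 7cos(10t) + 5sin(10t)

Final answer: y(t) = 7cos(10t) + 5sin(10t)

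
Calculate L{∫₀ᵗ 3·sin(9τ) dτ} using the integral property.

L{∫₀ᵗ f(τ)dτ} = F(s)/s with F(s) = 27/(s² + 81), so the result is (27/(s² + 81))/s = 27/(s(s² + 81))

Final answer: 27/(s(s² + 81))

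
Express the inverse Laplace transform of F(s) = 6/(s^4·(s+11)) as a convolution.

6/(s^4·(s+11)) = (6/s^4)·(1/(s+11)) = L{t^3}·L{e^(-11t)}. So f(t) = t^3*e^(-11t) = ∫₀ᵗ τ^3·e^(-11(t-τ)) dτ

Final answer: ∫₀ᵗ τ^3·e^(-11(t-τ)) dτ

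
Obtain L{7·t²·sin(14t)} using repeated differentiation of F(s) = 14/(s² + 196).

F(s) = 14/(s² + 196). F'(s) = -28s/(s² + 196)². F''(s) = -28(196 - 3s²)/(s² + 196)³ = (84s² - 5488)/(s² + 196)³. So L{t²·sin(14t)} = (-1)² F''(s) = (84s² - 5488)/(s² + 196)³. Then L{7·t²·sin(14t)} = 7·(84s² - 5488)/(s² + 196)³ = (588s² - 38416)/(s² + 196)³

Final answer: (588s² - 38416)/(s² + 196)³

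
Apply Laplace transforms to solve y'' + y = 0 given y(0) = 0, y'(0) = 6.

L{y''} + 1L{y} = 0. s²Y - 0 - 6 + Y = 0. Y(s² + 1) = 6. Y = (6)/(s² + 1). Inverting: y(t) = 6sin(t)

Final answer: y(t) = 6sin(t)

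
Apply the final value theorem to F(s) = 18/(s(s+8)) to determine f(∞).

f(∞) = lim_{s→0} s·18/(s(s+8)) = lim_{s→0} 18/(s+8) = 18/8 = 9/4

Final answer: 9/4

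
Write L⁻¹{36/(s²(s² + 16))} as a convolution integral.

36/(s²(s² + 16)) = (1/s²)·(36/(s² + 16)) = L{t}·L{9·sin(4t)}. So f(t) = t*(9·sin(4t)) = ∫₀ᵗ 9τ·sin(4(t-τ)) dτ

Final answer: ∫₀ᵗ 9τ·sin(4(t-τ)) dτ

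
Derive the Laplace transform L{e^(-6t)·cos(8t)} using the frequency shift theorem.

Frequency shift: L{e^(at)f(t)} = F(s-a). L{e^(-6t)·cos(8t)} = (s+6)/((s+6)² + 64)

Final answer: (s+6)/((s+6)² + 64)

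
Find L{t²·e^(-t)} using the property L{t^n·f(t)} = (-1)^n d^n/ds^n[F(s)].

L{e^(-t)} = 1/(s+1). d/ds[1/(s+1)] = -1/(s+1)². d²/ds²[1/(s+1)] = 2/(s+1)³. So L{t²·e^(-t)} = (-1)² · 2/(s+1)³ = 2/(s+1)³

Final answer: 2/(s+1)³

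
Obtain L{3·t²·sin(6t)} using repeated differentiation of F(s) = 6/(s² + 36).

F(s) = 6/(s² + 36). F'(s) = -12s/(s² + 36)². F''(s) = -12(36 - 3s²)/(s² + 36)³ = (36s² - 432)/(s² + 36)³. So L{t²·sin(6t)} = (-1)² F''(s) = (36s² - 432)/(s² + 36)³. Then L{3·t²·sin(6t)} = 3·(36s² - 432)/(s² + 36)³ = (108s² - 1296)/(s² + 36)³

Final answer: (108s² - 1296)/(s² + 36)³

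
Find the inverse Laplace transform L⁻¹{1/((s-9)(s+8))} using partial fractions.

Decompose: A/(s-9) + B/(s+8). A = 1/17, B = -1/17. f(t) = (e^(9t) - e^(-8t))/17

Final answer: (e^(9t) - e^(-8t))/17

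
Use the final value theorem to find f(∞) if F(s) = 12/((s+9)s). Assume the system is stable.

f(∞) = lim_{s→0} sF(s) = lim_{s→0} 12/(s+9) = 4/3

Final answer: 4/3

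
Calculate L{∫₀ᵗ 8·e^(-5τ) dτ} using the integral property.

L{∫₀ᵗ f(τ)dτ} = F(s)/s with F(s) = 8/(s+5), so L{∫₀ᵗ 8·e^(-5τ) dτ} = 8/(s(s+5))

Final answer: 8/(s(s+5))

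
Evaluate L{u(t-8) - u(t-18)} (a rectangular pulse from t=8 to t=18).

L{u(t-a)} = e^(-as)/s. L{u(t-8) - u(t-18)} = (e^(-8s) - e^(-18s))/s

Final answer: (e^(-8s) - e^(-18s))/s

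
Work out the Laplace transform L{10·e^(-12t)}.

L{e^(at)} = 1/(s-a), so L{e^(-12t)} = 1/(s+12). Then L{10·e^(-12t)} = 10/(s+12)

Final answer: 10/(s+12)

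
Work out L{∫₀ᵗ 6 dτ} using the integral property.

L{∫₀ᵗ f(τ)dτ} = F(s)/s with f(t) = 6. F(s) = 6/s, so L{∫₀ᵗ 6 dτ} = (6/s)/s = 6/s². (Check: ∫₀ᵗ 6 dτ = 6t.)

Final answer: 6/s²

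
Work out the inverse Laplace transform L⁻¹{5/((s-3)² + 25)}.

Using frequency shift, L⁻¹{5/((s-3)² + 25)} = e^(3t)·sin(5t)

Final answer: e^(3t)·sin(5t)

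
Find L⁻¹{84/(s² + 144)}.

This is the form c·a/(s² + a²) with a = 12, c = 7. L⁻¹ = 7·sin(12t)

Final answer: 7·sin(12t)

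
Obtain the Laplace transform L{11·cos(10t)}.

L{cos(ωt)} = s/(s² + ω²), so L{cos(10t)} = s/(s² + 100). Then L{11·cos(10t)} = 11·s/(s² + 100) = 11s/(s² + 100)

Final answer: 11s/(s² + 100)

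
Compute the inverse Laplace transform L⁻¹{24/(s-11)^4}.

L⁻¹{n!/(s-a)^(n+1)} = t^n·e^(at) with n=3, a=11. So L⁻¹{6/(s-11)^4} = t^3·e^(11t), and L⁻¹{24/(s-11)^4} = (24/6)·t^3·e^(11t) = 4·t^3·e^(11t)

Final answer: 4·t^3·e^(11t)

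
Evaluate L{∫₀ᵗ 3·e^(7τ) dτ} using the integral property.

L{∫₀ᵗ f(τ)dτ} = F(s)/s with F(s) = 3/(s-7), so L{∫₀ᵗ 3·e^(7τ) dτ} = 3/(s(s-7))

Final answer: 3/(s(s-7))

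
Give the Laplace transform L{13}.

L{13} = 13 · L{1} = 13/s

Final answer: 13/s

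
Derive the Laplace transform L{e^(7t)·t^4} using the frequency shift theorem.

L{e^(at)·t^n} = n!/(s-a)^(n+1), so L{e^(7t)·t^4} = 24/(s-7)^5

Final answer: 24/(s-7)^5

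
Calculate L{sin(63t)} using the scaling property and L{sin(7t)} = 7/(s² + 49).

Using L{f(at)} = (1/a)F(s/a) with a=9: L{sin(63t)} = (1/9) · 7/((s/9)² + 49) = (1/9) · 7·81/(s² + 3969) = 63/(s² + 3969)

Final answer: 63/(s² + 3969)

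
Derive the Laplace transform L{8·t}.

L{t^n} = n!/s^(n+1), so L{t} = 1/s^2. Then L{8·t} = 8·1/s^2 = 8/s^2

Final answer: 8/s^2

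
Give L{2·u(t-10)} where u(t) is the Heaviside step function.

L{u(t-a)} = e^(-as)/s. Here a=10, so L{u(t-10)} = e^(-10s)/s, and L{2·u(t-10)} = 2·e^(-10s)/s

Final answer: 2·e^(-10s)/s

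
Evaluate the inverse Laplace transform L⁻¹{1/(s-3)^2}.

L⁻¹{n!/(s-a)^(n+1)} = t^n·e^(at), so L⁻¹{1/(s-3)^2} = t·e^(3t)

Final answer: t·e^(3t)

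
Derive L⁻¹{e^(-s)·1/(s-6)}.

L⁻¹{1/(s-6)} = e^(6t). By the time shift theorem, L⁻¹{e^(-as)F(s)} = u(t-a)f(t-a) with a=1, so L⁻¹{e^(-s)·1/(s-6)} = u(t-1)·e^(6(t-1))

Final answer: u(t-1)·e^(6(t-1))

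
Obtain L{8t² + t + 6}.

L{8t² + t + 6} = 8·2/s³ + 1/s² + 6/s = 16/s³ + 1/s² + 6/s

Final answer: 16/s³ + 1/s² + 6/s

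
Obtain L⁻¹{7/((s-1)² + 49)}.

Form: b/((s-a)² + b²) → e^(at)sin(bt). With a=1, b=7

Final answer: e^t·sin(7t)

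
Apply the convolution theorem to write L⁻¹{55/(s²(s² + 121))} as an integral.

55/(s²(s² + 121)) = (1/s²)·(55/(s² + 121)) = L{t}·L{5·sin(11t)}. So f(t) = t*(5·sin(11t)) = ∫₀ᵗ 5τ·sin(11(t-τ)) dτ

Final answer: ∫₀ᵗ 5τ·sin(11(t-τ)) dτ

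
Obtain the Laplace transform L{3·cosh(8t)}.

L{cosh(ωt)} = s/(s² - ω²), so L{cosh(8t)} = s/(s² - 64). Then L{3·cosh(8t)} = 3·s/(s² - 64) = 3s/(s² - 64)

Final answer: 3s/(s² - 64)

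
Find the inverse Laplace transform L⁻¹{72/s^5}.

L⁻¹{n!/s^(n+1)} = t^n with n=4. So L⁻¹{24/s^5} = t^4, and L⁻¹{72/s^5} = (72/24)·t^4 = 3·t^4

Final answer: 3·t^4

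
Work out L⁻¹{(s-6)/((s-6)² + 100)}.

Using frequency shift: L⁻¹{(s-a)/((s-a)² + b²)} = e^(at)cos(bt). Here a=6, b=10

Final answer: e^(6t)·cos(10t)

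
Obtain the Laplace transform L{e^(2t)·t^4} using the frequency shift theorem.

L{e^(at)·t^n} = n!/(s-a)^(n+1), so L{e^(2t)·t^4} = 24/(s-2)^5

Final answer: 24/(s-2)^5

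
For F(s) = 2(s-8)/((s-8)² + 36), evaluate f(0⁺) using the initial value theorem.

f(0⁺) = lim_{s→∞} sF(s) = lim_{s→∞} 2s(s-8)/((s-8)² + 36) = 2

Final answer: 2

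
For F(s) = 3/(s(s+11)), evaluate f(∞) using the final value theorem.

f(∞) = lim_{s→0} s·3/(s(s+11)) = lim_{s→0} 3/(s+11) = 3/11 = 3/11

Final answer: 3/11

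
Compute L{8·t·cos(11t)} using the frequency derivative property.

L{cos(11t)} = s/(s² + 121). Derivative: d/ds[s/(s² + 121)] = [(s² + 121) - s·2s]/(s² + 121)² = (121 - s²)/(s² + 121)². So L{t·cos(11t)} = -F'(s) = (s² - 121)/(s² + 121)². Then L{8·t·cos(11t)} = 8·(s² - 121)/(s² + 121)²

Final answer: 8·(s² - 121)/(s² + 121)²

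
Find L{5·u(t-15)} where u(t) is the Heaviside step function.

L{u(t-a)} = e^(-as)/s. Here a=15, so L{u(t-15)} = e^(-15s)/s, and L{5·u(t-15)} = 5·e^(-15s)/s

Final answer: 5·e^(-15s)/s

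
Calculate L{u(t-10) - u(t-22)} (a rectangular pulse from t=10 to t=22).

L{u(t-a)} = e^(-as)/s. L{u(t-10) - u(t-22)} = (e^(-10s) - e^(-22s))/s

Final answer: (e^(-10s) - e^(-22s))/s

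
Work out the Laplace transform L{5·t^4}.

L{t^n} = n!/s^(n+1), so L{t^4} = 24/s^5. Then L{5·t^4} = 5·24/s^5 = 120/s^5

Final answer: 120/s^5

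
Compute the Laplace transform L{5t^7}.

L{5t^7} = 5 · L{t^7} = 5 · 5040/s^8 = 25200/s^8

Final answer: 25200/s^8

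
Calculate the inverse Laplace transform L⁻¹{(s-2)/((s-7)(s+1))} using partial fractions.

Using partial fractions, f(t) = (5e^(7t) + 3e^(-t))/8

Final answer: (5e^(7t) + 3e^(-t))/8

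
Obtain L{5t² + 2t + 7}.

L{5t² + 2t + 7} = 5·2/s³ + 2/s² + 7/s = 10/s³ + 2/s² + 7/s

Final answer: 10/s³ + 2/s² + 7/s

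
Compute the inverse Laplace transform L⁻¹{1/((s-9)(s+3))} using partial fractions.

Decompose: A/(s-9) + B/(s+3). A = 1/12, B = -1/12. f(t) = (e^(9t) - e^(-3t))/12

Final answer: (e^(9t) - e^(-3t))/12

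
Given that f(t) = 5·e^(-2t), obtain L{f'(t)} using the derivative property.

f(0) = 5, F(s) = 5/(s+2). L{f'(t)} = s·F(s) - f(0) = 5s/(s+2) - 5 = (5s - 5(s+2))/(s+2) = -10/(s+2)

Final answer: -10/(s+2)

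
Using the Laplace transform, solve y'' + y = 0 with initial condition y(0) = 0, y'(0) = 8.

L{y''} + 1L{y} = 0. s²Y - 0 - 8 + Y = 0. Y(s² + 1) = 8. Y = (8)/(s² + 1). Inverting: y(t) = 8sin(t)

Final answer: y(t) = 8sin(t)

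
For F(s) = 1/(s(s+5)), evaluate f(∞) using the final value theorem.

f(∞) = lim_{s→0} s·1/(s(s+5)) = lim_{s→0} 1/(s+5) = 1/5 = 1/5

Final answer: 1/5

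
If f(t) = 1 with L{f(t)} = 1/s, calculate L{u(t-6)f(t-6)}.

Time shift theorem: L{u(t-a)f(t-a)} = e^(-as)F(s). Here a=6, F(s) = 1/s, so L{u(t-6)f(t-6)} = e^(-6s)·1/s

Final answer: e^(-6s)·1/s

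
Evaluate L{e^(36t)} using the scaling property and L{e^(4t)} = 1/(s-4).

Using L{f(at)} = (1/a)F(s/a) with a=9 and f(t) = e^(4t): L{e^(36t)} = (1/9) · 1/((s/9)-4) = (1/9) · 9/(s-36) = 1/(s-36)

Final answer: 1/(s-36)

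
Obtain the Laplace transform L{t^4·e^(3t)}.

L{t^n·e^(at)} = n!/(s-a)^(n+1), so L{t^4·e^(3t)} = 24/(s-3)^5

Final answer: 24/(s-3)^5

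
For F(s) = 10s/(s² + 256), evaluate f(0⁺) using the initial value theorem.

f(0⁺) = lim_{s→∞} s·10s/(s² + 256) = lim_{s→∞} 10s²/(s² + 256) = 10

Final answer: 10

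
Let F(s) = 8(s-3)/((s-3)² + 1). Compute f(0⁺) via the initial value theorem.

f(0⁺) = lim_{s→∞} sF(s) = lim_{s→∞} 8s(s-3)/((s-3)² + 1) = 8

Final answer: 8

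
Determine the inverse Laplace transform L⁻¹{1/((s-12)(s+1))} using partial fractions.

Decompose: A/(s-12) + B/(s+1). A = 1/13, B = -1/13. f(t) = (e^(12t) - e^(-t))/13

Final answer: (e^(12t) - e^(-t))/13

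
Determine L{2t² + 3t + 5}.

L{2t² + 3t + 5} = 2·2/s³ + 3/s² + 5/s = 4/s³ + 3/s² + 5/s

Final answer: 4/s³ + 3/s² + 5/s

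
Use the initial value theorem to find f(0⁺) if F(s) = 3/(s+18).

f(0⁺) = lim_{s→∞} s·3/(s+18) = lim_{s→∞} 3s/(s+18) = 3

Final answer: 3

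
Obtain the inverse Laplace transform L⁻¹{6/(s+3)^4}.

L⁻¹{n!/(s-a)^(n+1)} = t^n·e^(at), so L⁻¹{6/(s+3)^4} = t^3·e^(-3t)

Final answer: t^3·e^(-3t)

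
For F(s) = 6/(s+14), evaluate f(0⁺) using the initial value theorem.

f(0⁺) = lim_{s→∞} s·6/(s+14) = lim_{s→∞} 6s/(s+14) = 6

Final answer: 6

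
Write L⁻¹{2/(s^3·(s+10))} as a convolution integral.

2/(s^3·(s+10)) = (2/s^3)·(1/(s+10)) = L{t^2}·L{e^(-10t)}. So f(t) = t^2*e^(-10t) = ∫₀ᵗ τ^2·e^(-10(t-τ)) dτ

Final answer: ∫₀ᵗ τ^2·e^(-10(t-τ)) dτ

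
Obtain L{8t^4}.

L{t^n} = n!/s^(n+1). So L{8t^4} = 8·4!/s^5 = 192/s^5

Final answer: 192/s^5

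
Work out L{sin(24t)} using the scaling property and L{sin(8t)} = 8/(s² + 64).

Using L{f(at)} = (1/a)F(s/a) with a=3: L{sin(24t)} = (1/3) · 8/((s/3)² + 64) = (1/3) · 8·9/(s² + 576) = 24/(s² + 576)

Final answer: 24/(s² + 576)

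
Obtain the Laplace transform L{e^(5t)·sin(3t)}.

L{e^(at)·sin(ωt)} = ω/((s-a)² + ω²), so L{e^(5t)·sin(3t)} = 3/((s-5)² + 9)

Final answer: 3/((s-5)² + 9)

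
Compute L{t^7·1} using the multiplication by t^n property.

L{1} = 1/s. d^1/ds^1[1/s] = -1/s². d^2/ds^2[1/s] = 2/s^3. d^3/ds^3[1/s] = -6/s^4. d^4/ds^4[1/s] = 24/s^5. d^5/ds^5[1/s] = -120/s^6. d^6/ds^6[1/s] = 720/s^7. d^7/ds^7[1/s] = -5040/s^8. So L{t^7} = (-1)^{7}·-5040/s^8 = 5040/s^8

Final answer: 5040/s^8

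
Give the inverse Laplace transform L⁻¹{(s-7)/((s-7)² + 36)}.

Using frequency shift, L⁻¹{(s-7)/((s-7)² + 36)} = e^(7t)·cos(6t)

Final answer: e^(7t)·cos(6t)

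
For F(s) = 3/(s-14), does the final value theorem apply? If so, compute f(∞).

sF(s) = 3s/(s-14) has a pole at s = 14 in the right half-plane. Theorem does NOT apply (unstable system; f(t) = 3·e^(14t) grows without bound).

Final answer: Not applicable (unstable)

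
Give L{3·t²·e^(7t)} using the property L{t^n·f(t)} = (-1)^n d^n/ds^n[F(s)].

L{e^(7t)} = 1/(s-7). d/ds[1/(s-7)] = -1/(s-7)². d²/ds²[1/(s-7)] = 2/(s-7)³. So L{t²·e^(7t)} = (-1)² · 2/(s-7)³ = 2/(s-7)³. Then L{3·t²·e^(7t)} = 3·2/(s-7)³ = 6/(s-7)³

Final answer: 6/(s-7)³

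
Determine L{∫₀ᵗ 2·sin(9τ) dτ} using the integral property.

L{∫₀ᵗ f(τ)dτ} = F(s)/s with F(s) = 18/(s² + 81), so the result is (18/(s² + 81))/s = 18/(s(s² + 81))

Final answer: 18/(s(s² + 81))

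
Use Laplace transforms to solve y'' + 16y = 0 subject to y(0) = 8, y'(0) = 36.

L{y''} + 16L{y} = 0. s²Y - 8s - 36 + 16Y = 0. Y(s² + 16) = 8s + 36. Y = (8s + 36)/(s² + 16). Inverting: y(t) = 8cos(4t) + 9sin(4t)

Final answer: y(t) = 8cos(4t) + 9sin(4t)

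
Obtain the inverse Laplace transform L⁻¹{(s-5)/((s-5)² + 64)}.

Using frequency shift, L⁻¹{(s-5)/((s-5)² + 64)} = e^(5t)·cos(8t)

Final answer: e^(5t)·cos(8t)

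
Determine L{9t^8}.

L{t^n} = n!/s^(n+1). So L{9t^8} = 9·8!/s^9 = 362880/s^9

Final answer: 362880/s^9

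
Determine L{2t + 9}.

L{2t + 9} = 2·L{t} + 9·L{1} = 2/s² + 9/s

Final answer: 2/s² + 9/s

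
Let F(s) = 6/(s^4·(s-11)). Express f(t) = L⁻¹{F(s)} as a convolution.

6/(s^4·(s-11)) = (6/s^4)·(1/(s-11)) = L{t^3}·L{e^(11t)}. So f(t) = t^3*e^(11t) = ∫₀ᵗ τ^3·e^(11(t-τ)) dτ

Final answer: ∫₀ᵗ τ^3·e^(11(t-τ)) dτ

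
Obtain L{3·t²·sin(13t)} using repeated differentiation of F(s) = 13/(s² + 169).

F(s) = 13/(s² + 169). F'(s) = -26s/(s² + 169)². F''(s) = -26(169 - 3s²)/(s² + 169)³ = (78s² - 4394)/(s² + 169)³. So L{t²·sin(13t)} = (-1)² F''(s) = (78s² - 4394)/(s² + 169)³. Then L{3·t²·sin(13t)} = 3·(78s² - 4394)/(s² + 169)³ = (234s² - 13182)/(s² + 169)³

Final answer: (234s² - 13182)/(s² + 169)³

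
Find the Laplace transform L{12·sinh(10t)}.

L{sinh(ωt)} = ω/(s² - ω²), so L{sinh(10t)} = 10/(s² - 100). Then L{12·sinh(10t)} = 12·10/(s² - 100) = 120/(s² - 100)

Final answer: 120/(s² - 100)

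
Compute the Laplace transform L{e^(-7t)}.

L{e^(at)} = 1/(s-a), so L{e^(-7t)} = 1/(s+7)

Final answer: 1/(s+7)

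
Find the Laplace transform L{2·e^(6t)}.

L{e^(at)} = 1/(s-a), so L{e^(6t)} = 1/(s-6). Then L{2·e^(6t)} = 2/(s-6)

Final answer: 2/(s-6)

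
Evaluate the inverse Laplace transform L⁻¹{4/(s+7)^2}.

L⁻¹{n!/(s-a)^(n+1)} = t^n·e^(at) with n=1, a=-7. So L⁻¹{1/(s+7)^2} = t·e^(-7t), and L⁻¹{4/(s+7)^2} = (4/1)·t·e^(-7t) = 4·t·e^(-7t)

Final answer: 4·t·e^(-7t)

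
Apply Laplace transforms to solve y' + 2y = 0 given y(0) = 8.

L{y'} + 2L{y} = 0. sY - 8 + 2Y = 0. Y(s+2) = 8. Y = 8/(s+2)

Final answer: y(t) = 8e^(-2t)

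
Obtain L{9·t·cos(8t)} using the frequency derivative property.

L{cos(8t)} = s/(s² + 64). Derivative: d/ds[s/(s² + 64)] = [(s² + 64) - s·2s]/(s² + 64)² = (64 - s²)/(s² + 64)². So L{t·cos(8t)} = -F'(s) = (s² - 64)/(s² + 64)². Then L{9·t·cos(8t)} = 9·(s² - 64)/(s² + 64)²

Final answer: 9·(s² - 64)/(s² + 64)²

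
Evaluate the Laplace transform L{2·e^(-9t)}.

L{e^(at)} = 1/(s-a), so L{e^(-9t)} = 1/(s+9). Then L{2·e^(-9t)} = 2/(s+9)

Final answer: 2/(s+9)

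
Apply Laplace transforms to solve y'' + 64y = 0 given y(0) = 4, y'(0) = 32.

L{y''} + 64L{y} = 0. s²Y - 4s - 32 + 64Y = 0. Y(s² + 64) = 4s + 32. Y = (4s + 32)/(s² + 64). Inverting: y(t) = 4cos(8t) + 4sin(8t)

Final answer: y(t) = 4cos(8t) + 4sin(8t)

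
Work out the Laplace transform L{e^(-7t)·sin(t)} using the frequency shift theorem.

Frequency shift: L{e^(at)f(t)} = F(s-a). L{e^(-7t)·sin(t)} = 1/((s+7)² + 1)

Final answer: 1/((s+7)² + 1)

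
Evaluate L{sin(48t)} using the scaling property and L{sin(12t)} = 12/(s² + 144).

Using L{f(at)} = (1/a)F(s/a) with a=4: L{sin(48t)} = (1/4) · 12/((s/4)² + 144) = (1/4) · 12·16/(s² + 2304) = 48/(s² + 2304)

Final answer: 48/(s² + 2304)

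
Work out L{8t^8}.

L{t^n} = n!/s^(n+1). So L{8t^8} = 8·8!/s^9 = 322560/s^9

Final answer: 322560/s^9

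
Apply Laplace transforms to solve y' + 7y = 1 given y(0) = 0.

sY + 7Y = 1/s. Y = 1/(s(s+7)). Partial fractions: Y = 1/7/s - 1/7/(s+7)

Final answer: y(t) = 1/7(1 - e^(-7t))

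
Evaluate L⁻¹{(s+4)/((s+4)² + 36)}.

Using frequency shift: L⁻¹{(s-a)/((s-a)² + b²)} = e^(at)cos(bt). Here a=-4, b=6

Final answer: e^(-4t)·cos(6t)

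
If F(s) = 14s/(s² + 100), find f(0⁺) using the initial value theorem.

f(0⁺) = lim_{s→∞} s·14s/(s² + 100) = lim_{s→∞} 14s²/(s² + 100) = 14

Final answer: 14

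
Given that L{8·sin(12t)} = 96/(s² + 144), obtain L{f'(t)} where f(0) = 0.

L{f'(t)} = s·F(s) - f(0) = s·96/(s² + 144) - 0 = 96s/(s² + 144)

Final answer: 96s/(s² + 144)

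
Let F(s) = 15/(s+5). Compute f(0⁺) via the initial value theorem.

f(0⁺) = lim_{s→∞} s·15/(s+5) = lim_{s→∞} 15s/(s+5) = 15

Final answer: 15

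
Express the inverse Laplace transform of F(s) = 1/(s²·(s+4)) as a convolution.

1/(s²·(s+4)) = (1/s^2)·(1/(s+4)) = L{t}·L{e^(-4t)}. So f(t) = t*e^(-4t) = ∫₀ᵗ τ·e^(-4(t-τ)) dτ

Final answer: ∫₀ᵗ τ·e^(-4(t-τ)) dτ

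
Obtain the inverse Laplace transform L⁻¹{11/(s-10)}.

L⁻¹{1/(s-a)} = e^(at), so L⁻¹{1/(s-10)} = e^(10t), and L⁻¹{11/(s-10)} = 11·e^(10t)

Final answer: 11·e^(10t)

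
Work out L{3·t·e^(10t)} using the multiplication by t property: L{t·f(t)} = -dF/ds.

Using L{t^n·e^(at)} = n!/(s-a)^(n+1), L{t·e^(10t)} = 1/(s-10)^2, so L{3·t·e^(10t)} = 3·1/(s-10)^2 = 3/(s-10)^2

Final answer: 3/(s-10)^2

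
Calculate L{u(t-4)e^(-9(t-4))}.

u(t-a)f(t-a) with f(t)=e^(-9t). L{e^(-9t)} = 1/(s+9). By time shift: e^(-4s)/(s+9)

Final answer: e^(-4s)/(s+9)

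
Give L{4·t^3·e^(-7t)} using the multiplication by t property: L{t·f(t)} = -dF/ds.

Using L{t^n·e^(at)} = n!/(s-a)^(n+1), L{t^3·e^(-7t)} = 6/(s+7)^4, so L{4·t^3·e^(-7t)} = 4·6/(s+7)^4 = 24/(s+7)^4

Final answer: 24/(s+7)^4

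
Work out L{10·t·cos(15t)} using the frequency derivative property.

L{cos(15t)} = s/(s² + 225). Derivative: d/ds[s/(s² + 225)] = [(s² + 225) - s·2s]/(s² + 225)² = (225 - s²)/(s² + 225)². So L{t·cos(15t)} = -F'(s) = (s² - 225)/(s² + 225)². Then L{10·t·cos(15t)} = 10·(s² - 225)/(s² + 225)²

Final answer: 10·(s² - 225)/(s² + 225)²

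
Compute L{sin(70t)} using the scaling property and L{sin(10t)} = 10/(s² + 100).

Using L{f(at)} = (1/a)F(s/a) with a=7: L{sin(70t)} = (1/7) · 10/((s/7)² + 100) = (1/7) · 10·49/(s² + 4900) = 70/(s² + 4900)

Final answer: 70/(s² + 4900)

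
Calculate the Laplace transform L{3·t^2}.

L{t^n} = n!/s^(n+1), so L{t^2} = 2/s^3. Then L{3·t^2} = 3·2/s^3 = 6/s^3

Final answer: 6/s^3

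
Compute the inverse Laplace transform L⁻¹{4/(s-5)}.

L⁻¹{1/(s-a)} = e^(at), so L⁻¹{1/(s-5)} = e^(5t), and L⁻¹{4/(s-5)} = 4·e^(5t)

Final answer: 4·e^(5t)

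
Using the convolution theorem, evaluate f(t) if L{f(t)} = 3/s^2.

3/s^2 = (3/s)·(1/s) = L{3}·L{1}. By convolution, f(t) = 3*1 = ∫₀ᵗ 3·1 dτ = 3·t

Final answer: 3·t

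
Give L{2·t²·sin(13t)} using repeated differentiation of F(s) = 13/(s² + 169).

F(s) = 13/(s² + 169). F'(s) = -26s/(s² + 169)². F''(s) = -26(169 - 3s²)/(s² + 169)³ = (78s² - 4394)/(s² + 169)³. So L{t²·sin(13t)} = (-1)² F''(s) = (78s² - 4394)/(s² + 169)³. Then L{2·t²·sin(13t)} = 2·(78s² - 4394)/(s² + 169)³ = (156s² - 8788)/(s² + 169)³

Final answer: (156s² - 8788)/(s² + 169)³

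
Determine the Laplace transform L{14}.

L{14} = 14 · L{1} = 14/s

Final answer: 14/s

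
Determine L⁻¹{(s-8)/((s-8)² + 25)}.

Using frequency shift: L⁻¹{(s-a)/((s-a)² + b²)} = e^(at)cos(bt). Here a=8, b=5

Final answer: e^(8t)·cos(5t)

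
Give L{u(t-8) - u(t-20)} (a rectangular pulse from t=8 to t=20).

L{u(t-a)} = e^(-as)/s. L{u(t-8) - u(t-20)} = (e^(-8s) - e^(-20s))/s

Final answer: (e^(-8s) - e^(-20s))/s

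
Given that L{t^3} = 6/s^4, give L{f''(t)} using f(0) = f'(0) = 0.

L{f''(t)} = s²F(s) - sf(0) - f'(0) = s²·6/s^4 - 0 - 0 = 6/s^2

Final answer: 6/s^2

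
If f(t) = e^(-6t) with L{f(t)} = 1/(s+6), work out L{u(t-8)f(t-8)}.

Time shift theorem: L{u(t-a)f(t-a)} = e^(-as)F(s). Here a=8, F(s) = 1/(s+6), so L{u(t-8)f(t-8)} = e^(-8s)·1/(s+6)

Final answer: e^(-8s)·1/(s+6)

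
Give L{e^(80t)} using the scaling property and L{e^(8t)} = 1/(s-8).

Using L{f(at)} = (1/a)F(s/a) with a=10 and f(t) = e^(8t): L{e^(80t)} = (1/10) · 1/((s/10)-8) = (1/10) · 10/(s-80) = 1/(s-80)

Final answer: 1/(s-80)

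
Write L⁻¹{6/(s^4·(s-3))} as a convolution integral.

6/(s^4·(s-3)) = (6/s^4)·(1/(s-3)) = L{t^3}·L{e^(3t)}. So f(t) = t^3*e^(3t) = ∫₀ᵗ τ^3·e^(3(t-τ)) dτ

Final answer: ∫₀ᵗ τ^3·e^(3(t-τ)) dτ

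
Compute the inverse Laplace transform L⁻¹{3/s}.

L⁻¹{c/s} = c, so L⁻¹{3/s} = 3

Final answer: 3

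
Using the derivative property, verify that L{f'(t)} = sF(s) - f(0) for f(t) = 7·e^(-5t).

f'(t) = -35e^(-5t). Direct: L{f'(t)} = -35/(s+5). Property: s·7/(s+5) - 7 = (7s - 7(s+5))/(s+5) = -35/(s+5). ✓

Final answer: -35/(s+5)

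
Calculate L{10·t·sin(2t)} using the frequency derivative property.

L{sin(2t)} = 2/(s² + 4). By L{t·f(t)} = -F'(s): -d/ds[2/(s² + 4)] = -(2)·(-2s)/(s² + 4)² = 4s/(s² + 4)². Then L{10·t·sin(2t)} = 10·4s/(s² + 4)² = 40s/(s² + 4)²

Final answer: 40s/(s² + 4)²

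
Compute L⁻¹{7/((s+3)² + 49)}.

Form: b/((s-a)² + b²) → e^(at)sin(bt). With a=-3, b=7

Final answer: e^(-3t)·sin(7t)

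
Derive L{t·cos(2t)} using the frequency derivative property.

L{cos(2t)} = s/(s² + 4). Derivative: d/ds[s/(s² + 4)] = [(s² + 4) - s·2s]/(s² + 4)² = (4 - s²)/(s² + 4)². So L{t·cos(2t)} = -F'(s) = (s² - 4)/(s² + 4)²

Final answer: (s² - 4)/(s² + 4)²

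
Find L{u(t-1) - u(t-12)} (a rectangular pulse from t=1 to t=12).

L{u(t-a)} = e^(-as)/s. L{u(t-1) - u(t-12)} = (e^(-s) - e^(-12s))/s

Final answer: (e^(-s) - e^(-12s))/s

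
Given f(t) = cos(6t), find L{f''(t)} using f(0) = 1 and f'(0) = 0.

F(s) = s/(s² + 36). L{f''(t)} = s²F(s) - sf(0) - f'(0) = s³/(s² + 36) - s = (s³ - s(s² + 36))/(s² + 36) = -36s/(s² + 36)

Final answer: -36s/(s² + 36)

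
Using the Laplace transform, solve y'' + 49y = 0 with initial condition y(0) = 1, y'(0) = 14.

L{y''} + 49L{y} = 0. s²Y - s - 14 + 49Y = 0. Y(s² + 49) = s + 14. Y = (s + 14)/(s² + 49). Inverting: y(t) = cos(7t) + 2sin(7t)

Final answer: y(t) = cos(7t) + 2sin(7t)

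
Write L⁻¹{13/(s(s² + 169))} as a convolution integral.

13/(s(s² + 169)) = (1/s)·(13/(s² + 169)) = L{1}·L{sin(13t)}. So f(t) = 1*(sin(13t)) = ∫₀ᵗ sin(13τ) dτ

Final answer: ∫₀ᵗ sin(13τ) dτ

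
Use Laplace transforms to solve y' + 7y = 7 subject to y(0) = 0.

sY + 7Y = 7/s. Y = 7/(s(s+7)). Partial fractions: Y = 1/s - 1/(s+7)

Final answer: y(t) = (1 - e^(-7t))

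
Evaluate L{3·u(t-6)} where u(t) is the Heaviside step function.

L{u(t-a)} = e^(-as)/s. Here a=6, so L{u(t-6)} = e^(-6s)/s, and L{3·u(t-6)} = 3·e^(-6s)/s

Final answer: 3·e^(-6s)/s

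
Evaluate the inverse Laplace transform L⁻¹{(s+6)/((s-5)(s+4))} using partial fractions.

Using partial fractions, f(t) = (11e^(5t) - 2e^(-4t))/9

Final answer: (11e^(5t) - 2e^(-4t))/9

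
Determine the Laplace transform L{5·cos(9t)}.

L{cos(ωt)} = s/(s² + ω²), so L{cos(9t)} = s/(s² + 81). Then L{5·cos(9t)} = 5·s/(s² + 81) = 5s/(s² + 81)

Final answer: 5s/(s² + 81)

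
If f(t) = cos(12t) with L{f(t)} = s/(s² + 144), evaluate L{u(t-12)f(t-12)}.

Time shift theorem: L{u(t-a)f(t-a)} = e^(-as)F(s). Here a=12, F(s) = s/(s² + 144), so L{u(t-12)f(t-12)} = e^(-12s)·s/(s² + 144)

Final answer: e^(-12s)·s/(s² + 144)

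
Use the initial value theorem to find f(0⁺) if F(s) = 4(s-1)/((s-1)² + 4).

f(0⁺) = lim_{s→∞} sF(s) = lim_{s→∞} 4s(s-1)/((s-1)² + 4) = 4

Final answer: 4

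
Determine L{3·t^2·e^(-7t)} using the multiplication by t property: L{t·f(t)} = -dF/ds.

Using L{t^n·e^(at)} = n!/(s-a)^(n+1), L{t^2·e^(-7t)} = 2/(s+7)^3, so L{3·t^2·e^(-7t)} = 3·2/(s+7)^3 = 6/(s+7)^3

Final answer: 6/(s+7)^3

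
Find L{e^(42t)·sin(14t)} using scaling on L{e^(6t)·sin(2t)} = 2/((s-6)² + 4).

Scaling with a=7: L{e^(42t)·sin(14t)} = (1/7) · 2/((s/7-6)² + 4). Simplifying: 14/((s-42)² + 196)

Final answer: 14/((s-42)² + 196)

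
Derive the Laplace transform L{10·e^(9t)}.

L{e^(at)} = 1/(s-a), so L{e^(9t)} = 1/(s-9). Then L{10·e^(9t)} = 10/(s-9)

Final answer: 10/(s-9)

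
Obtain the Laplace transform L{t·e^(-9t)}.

L{t^n·e^(at)} = n!/(s-a)^(n+1), so L{t·e^(-9t)} = 1/(s+9)^2

Final answer: 1/(s+9)^2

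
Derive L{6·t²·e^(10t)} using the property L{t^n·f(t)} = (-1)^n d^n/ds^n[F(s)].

L{e^(10t)} = 1/(s-10). d/ds[1/(s-10)] = -1/(s-10)². d²/ds²[1/(s-10)] = 2/(s-10)³. So L{t²·e^(10t)} = (-1)² · 2/(s-10)³ = 2/(s-10)³. Then L{6·t²·e^(10t)} = 6·2/(s-10)³ = 12/(s-10)³

Final answer: 12/(s-10)³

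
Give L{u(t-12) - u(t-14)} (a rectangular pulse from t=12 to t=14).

L{u(t-a)} = e^(-as)/s. L{u(t-12) - u(t-14)} = (e^(-12s) - e^(-14s))/s

Final answer: (e^(-12s) - e^(-14s))/s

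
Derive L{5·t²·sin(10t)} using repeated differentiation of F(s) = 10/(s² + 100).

F(s) = 10/(s² + 100). F'(s) = -20s/(s² + 100)². F''(s) = -20(100 - 3s²)/(s² + 100)³ = (60s² - 2000)/(s² + 100)³. So L{t²·sin(10t)} = (-1)² F''(s) = (60s² - 2000)/(s² + 100)³. Then L{5·t²·sin(10t)} = 5·(60s² - 2000)/(s² + 100)³ = (300s² - 10000)/(s² + 100)³

Final answer: (300s² - 10000)/(s² + 100)³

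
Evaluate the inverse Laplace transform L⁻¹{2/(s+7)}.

L⁻¹{1/(s-a)} = e^(at), so L⁻¹{1/(s+7)} = e^(-7t), and L⁻¹{2/(s+7)} = 2·e^(-7t)

Final answer: 2·e^(-7t)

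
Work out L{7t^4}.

L{t^n} = n!/s^(n+1). So L{7t^4} = 7·4!/s^5 = 168/s^5

Final answer: 168/s^5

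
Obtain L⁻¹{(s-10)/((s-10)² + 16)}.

Using frequency shift: L⁻¹{(s-a)/((s-a)² + b²)} = e^(at)cos(bt). Here a=10, b=4

Final answer: e^(10t)·cos(4t)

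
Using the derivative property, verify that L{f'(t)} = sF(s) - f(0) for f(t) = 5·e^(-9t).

f'(t) = -45e^(-9t). Direct: L{f'(t)} = -45/(s+9). Property: s·5/(s+9) - 5 = (5s - 5(s+9))/(s+9) = -45/(s+9). ✓

Final answer: -45/(s+9)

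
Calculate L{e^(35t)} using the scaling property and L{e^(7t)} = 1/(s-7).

Using L{f(at)} = (1/a)F(s/a) with a=5 and f(t) = e^(7t): L{e^(35t)} = (1/5) · 1/((s/5)-7) = (1/5) · 5/(s-35) = 1/(s-35)

Final answer: 1/(s-35)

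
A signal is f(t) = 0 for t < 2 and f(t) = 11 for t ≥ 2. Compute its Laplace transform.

f(t) = 11·u(t-2). L{u(t-2)} = e^(-2s)/s, so L{f(t)} = 11·e^(-2s)/s

Final answer: 11·e^(-2s)/s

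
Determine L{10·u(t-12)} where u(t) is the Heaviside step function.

L{u(t-a)} = e^(-as)/s. Here a=12, so L{u(t-12)} = e^(-12s)/s, and L{10·u(t-12)} = 10·e^(-12s)/s

Final answer: 10·e^(-12s)/s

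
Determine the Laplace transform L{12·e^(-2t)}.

L{e^(at)} = 1/(s-a), so L{e^(-2t)} = 1/(s+2). Then L{12·e^(-2t)} = 12/(s+2)

Final answer: 12/(s+2)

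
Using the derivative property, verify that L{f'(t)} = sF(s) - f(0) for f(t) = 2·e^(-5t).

f'(t) = -10e^(-5t). Direct: L{f'(t)} = -10/(s+5). Property: s·2/(s+5) - 2 = (2s - 2(s+5))/(s+5) = -10/(s+5). ✓

Final answer: -10/(s+5)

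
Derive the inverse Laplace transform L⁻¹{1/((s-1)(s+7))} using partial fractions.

Decompose: A/(s-1) + B/(s+7). A = 1/8, B = -1/8. f(t) = (e^t - e^(-7t))/8

Final answer: (e^t - e^(-7t))/8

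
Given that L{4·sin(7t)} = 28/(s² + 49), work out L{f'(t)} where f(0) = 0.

L{f'(t)} = s·F(s) - f(0) = s·28/(s² + 49) - 0 = 28s/(s² + 49)

Final answer: 28s/(s² + 49)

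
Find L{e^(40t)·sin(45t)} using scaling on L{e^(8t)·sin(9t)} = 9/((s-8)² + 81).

Scaling with a=5: L{e^(40t)·sin(45t)} = (1/5) · 9/((s/5-8)² + 81). Simplifying: 45/((s-40)² + 2025)

Final answer: 45/((s-40)² + 2025)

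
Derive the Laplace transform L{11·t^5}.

L{t^n} = n!/s^(n+1), so L{t^5} = 120/s^6. Then L{11·t^5} = 11·120/s^6 = 1320/s^6

Final answer: 1320/s^6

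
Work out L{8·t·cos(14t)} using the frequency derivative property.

L{cos(14t)} = s/(s² + 196). Derivative: d/ds[s/(s² + 196)] = [(s² + 196) - s·2s]/(s² + 196)² = (196 - s²)/(s² + 196)². So L{t·cos(14t)} = -F'(s) = (s² - 196)/(s² + 196)². Then L{8·t·cos(14t)} = 8·(s² - 196)/(s² + 196)²

Final answer: 8·(s² - 196)/(s² + 196)²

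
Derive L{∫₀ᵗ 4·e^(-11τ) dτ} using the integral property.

L{∫₀ᵗ f(τ)dτ} = F(s)/s with F(s) = 4/(s+11), so L{∫₀ᵗ 4·e^(-11τ) dτ} = 4/(s(s+11))

Final answer: 4/(s(s+11))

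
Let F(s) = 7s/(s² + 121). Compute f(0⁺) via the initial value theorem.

f(0⁺) = lim_{s→∞} s·7s/(s² + 121) = lim_{s→∞} 7s²/(s² + 121) = 7

Final answer: 7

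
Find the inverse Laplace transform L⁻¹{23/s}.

L⁻¹{c/s} = c, so L⁻¹{23/s} = 23

Final answer: 23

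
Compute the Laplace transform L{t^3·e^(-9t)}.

L{t^n·e^(at)} = n!/(s-a)^(n+1), so L{t^3·e^(-9t)} = 6/(s+9)^4

Final answer: 6/(s+9)^4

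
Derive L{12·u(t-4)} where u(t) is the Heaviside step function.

L{u(t-a)} = e^(-as)/s. Here a=4, so L{u(t-4)} = e^(-4s)/s, and L{12·u(t-4)} = 12·e^(-4s)/s

Final answer: 12·e^(-4s)/s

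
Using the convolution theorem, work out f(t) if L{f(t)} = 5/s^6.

5/s^6 = (5/s)·(1/s^5) = L{5}·L{t^4/24}. By convolution, f(t) = 5*t^4/24 = ∫₀ᵗ 5·τ^4/24 dτ = 5·t^5/120

Final answer: 5·t^5/120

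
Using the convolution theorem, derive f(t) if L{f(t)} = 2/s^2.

2/s^2 = (2/s)·(1/s) = L{2}·L{1}. By convolution, f(t) = 2*1 = ∫₀ᵗ 2·1 dτ = 2·t

Final answer: 2·t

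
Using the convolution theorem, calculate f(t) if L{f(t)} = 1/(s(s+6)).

1/(s(s+6)) = (1/s)·(1/(s+6)) = L{1}·L{e^(-6t)}. By convolution, f(t) = 1*e^(-6t) = ∫₀ᵗ 1·e^(-6τ) dτ = (1 - e^(-6t))/6

Final answer: (1 - e^(-6t))/6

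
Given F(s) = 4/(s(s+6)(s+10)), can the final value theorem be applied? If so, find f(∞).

Poles of sF(s) = 4/((s+6)(s+10)) are at s = -6 and s = -10, both in the left half-plane. Theorem applies. f(∞) = lim_{s→0} sF(s) = 4/(6·10) = 1/15

Final answer: 1/15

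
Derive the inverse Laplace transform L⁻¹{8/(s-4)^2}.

L⁻¹{n!/(s-a)^(n+1)} = t^n·e^(at) with n=1, a=4. So L⁻¹{1/(s-4)^2} = t·e^(4t), and L⁻¹{8/(s-4)^2} = (8/1)·t·e^(4t) = 8·t·e^(4t)

Final answer: 8·t·e^(4t)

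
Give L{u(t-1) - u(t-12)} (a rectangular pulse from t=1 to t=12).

L{u(t-a)} = e^(-as)/s. L{u(t-1) - u(t-12)} = (e^(-s) - e^(-12s))/s

Final answer: (e^(-s) - e^(-12s))/s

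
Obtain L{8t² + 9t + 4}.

L{8t² + 9t + 4} = 8·2/s³ + 9/s² + 4/s = 16/s³ + 9/s² + 4/s

Final answer: 16/s³ + 9/s² + 4/s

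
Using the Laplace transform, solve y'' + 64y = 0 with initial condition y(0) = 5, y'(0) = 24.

L{y''} + 64L{y} = 0. s²Y - 5s - 24 + 64Y = 0. Y(s² + 64) = 5s + 24. Y = (5s + 24)/(s² + 64). Inverting: y(t) = 5cos(8t) + 3sin(8t)

Final answer: y(t) = 5cos(8t) + 3sin(8t)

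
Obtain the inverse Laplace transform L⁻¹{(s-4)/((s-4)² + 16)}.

Using frequency shift, L⁻¹{(s-4)/((s-4)² + 16)} = e^(4t)·cos(4t)

Final answer: e^(4t)·cos(4t)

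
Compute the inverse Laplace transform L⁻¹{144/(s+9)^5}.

L⁻¹{n!/(s-a)^(n+1)} = t^n·e^(at) with n=4, a=-9. So L⁻¹{24/(s+9)^5} = t^4·e^(-9t), and L⁻¹{144/(s+9)^5} = (144/24)·t^4·e^(-9t) = 6·t^4·e^(-9t)

Final answer: 6·t^4·e^(-9t)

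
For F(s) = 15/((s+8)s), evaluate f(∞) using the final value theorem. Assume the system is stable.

f(∞) = lim_{s→0} sF(s) = lim_{s→0} 15/(s+8) = 15/8

Final answer: 15/8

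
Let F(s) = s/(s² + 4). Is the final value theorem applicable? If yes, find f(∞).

The final value theorem requires all poles of sF(s) in the left half-plane. sF(s) = s²/(s² + 4) has poles at s = ±2i (imaginary axis). Theorem does NOT apply (oscillatory system).

Final answer: Not applicable (oscillatory)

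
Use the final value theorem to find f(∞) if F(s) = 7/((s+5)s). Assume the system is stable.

f(∞) = lim_{s→0} sF(s) = lim_{s→0} 7/(s+5) = 7/5

Final answer: 7/5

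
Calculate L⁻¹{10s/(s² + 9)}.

This is the form c·s/(s² + a²) with a = 3, c = 10. L⁻¹ = 10·cos(3t)

Final answer: 10·cos(3t)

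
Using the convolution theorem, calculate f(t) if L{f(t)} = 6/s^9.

6/s^9 = (6/s)·(1/s^8) = L{6}·L{t^7/5040}. By convolution, f(t) = 6*t^7/5040 = ∫₀ᵗ 6·τ^7/5040 dτ = 6·t^8/40320

Final answer: 6·t^8/40320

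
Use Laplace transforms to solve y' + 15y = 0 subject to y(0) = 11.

L{y'} + 15L{y} = 0. sY - 11 + 15Y = 0. Y(s+15) = 11. Y = 11/(s+15)

Final answer: y(t) = 11e^(-15t)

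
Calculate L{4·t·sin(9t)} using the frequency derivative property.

L{sin(9t)} = 9/(s² + 81). By L{t·f(t)} = -F'(s): -d/ds[9/(s² + 81)] = -(9)·(-2s)/(s² + 81)² = 18s/(s² + 81)². Then L{4·t·sin(9t)} = 4·18s/(s² + 81)² = 72s/(s² + 81)²

Final answer: 72s/(s² + 81)²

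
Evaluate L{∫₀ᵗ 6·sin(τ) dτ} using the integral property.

L{∫₀ᵗ f(τ)dτ} = F(s)/s with F(s) = 6/(s² + 1), so the result is (6/(s² + 1))/s = 6/(s(s² + 1))

Final answer: 6/(s(s² + 1))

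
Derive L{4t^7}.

L{t^n} = n!/s^(n+1). So L{4t^7} = 4·7!/s^8 = 20160/s^8

Final answer: 20160/s^8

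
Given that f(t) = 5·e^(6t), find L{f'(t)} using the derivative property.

f(0) = 5, F(s) = 5/(s-6). L{f'(t)} = s·F(s) - f(0) = 5s/(s-6) - 5 = (5s - 5(s-6))/(s-6) = 30/(s-6)

Final answer: 30/(s-6)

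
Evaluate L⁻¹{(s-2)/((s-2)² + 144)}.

Using frequency shift: L⁻¹{(s-a)/((s-a)² + b²)} = e^(at)cos(bt). Here a=2, b=12

Final answer: e^(2t)·cos(12t)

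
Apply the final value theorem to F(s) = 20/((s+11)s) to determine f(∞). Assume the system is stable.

f(∞) = lim_{s→0} sF(s) = lim_{s→0} 20/(s+11) = 20/11

Final answer: 20/11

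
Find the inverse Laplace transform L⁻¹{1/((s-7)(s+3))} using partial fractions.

Decompose: A/(s-7) + B/(s+3). A = 1/10, B = -1/10. f(t) = (e^(7t) - e^(-3t))/10

Final answer: (e^(7t) - e^(-3t))/10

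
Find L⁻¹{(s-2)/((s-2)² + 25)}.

Using frequency shift: L⁻¹{(s-a)/((s-a)² + b²)} = e^(at)cos(bt). Here a=2, b=5

Final answer: e^(2t)·cos(5t)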